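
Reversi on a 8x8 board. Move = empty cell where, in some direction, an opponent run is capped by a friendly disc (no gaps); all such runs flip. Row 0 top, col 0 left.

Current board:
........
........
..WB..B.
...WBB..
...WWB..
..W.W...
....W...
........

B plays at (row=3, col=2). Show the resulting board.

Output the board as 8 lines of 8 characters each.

Answer: ........
........
..WB..B.
..BBBB..
...WWB..
..W.W...
....W...
........

Derivation:
Place B at (3,2); scan 8 dirs for brackets.
Dir NW: first cell '.' (not opp) -> no flip
Dir N: opp run (2,2), next='.' -> no flip
Dir NE: first cell 'B' (not opp) -> no flip
Dir W: first cell '.' (not opp) -> no flip
Dir E: opp run (3,3) capped by B -> flip
Dir SW: first cell '.' (not opp) -> no flip
Dir S: first cell '.' (not opp) -> no flip
Dir SE: opp run (4,3) (5,4), next='.' -> no flip
All flips: (3,3)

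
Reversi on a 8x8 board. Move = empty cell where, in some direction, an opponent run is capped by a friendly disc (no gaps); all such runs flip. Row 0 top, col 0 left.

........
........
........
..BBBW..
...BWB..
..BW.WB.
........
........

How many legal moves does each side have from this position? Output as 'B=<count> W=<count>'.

Answer: B=6 W=8

Derivation:
-- B to move --
(2,4): no bracket -> illegal
(2,5): flips 1 -> legal
(2,6): no bracket -> illegal
(3,6): flips 1 -> legal
(4,2): no bracket -> illegal
(4,6): no bracket -> illegal
(5,4): flips 3 -> legal
(6,2): no bracket -> illegal
(6,3): flips 1 -> legal
(6,4): no bracket -> illegal
(6,5): flips 1 -> legal
(6,6): flips 2 -> legal
B mobility = 6
-- W to move --
(2,1): no bracket -> illegal
(2,2): flips 1 -> legal
(2,3): flips 2 -> legal
(2,4): flips 1 -> legal
(2,5): no bracket -> illegal
(3,1): flips 3 -> legal
(3,6): no bracket -> illegal
(4,1): no bracket -> illegal
(4,2): flips 1 -> legal
(4,6): flips 1 -> legal
(4,7): no bracket -> illegal
(5,1): flips 1 -> legal
(5,4): no bracket -> illegal
(5,7): flips 1 -> legal
(6,1): no bracket -> illegal
(6,2): no bracket -> illegal
(6,3): no bracket -> illegal
(6,5): no bracket -> illegal
(6,6): no bracket -> illegal
(6,7): no bracket -> illegal
W mobility = 8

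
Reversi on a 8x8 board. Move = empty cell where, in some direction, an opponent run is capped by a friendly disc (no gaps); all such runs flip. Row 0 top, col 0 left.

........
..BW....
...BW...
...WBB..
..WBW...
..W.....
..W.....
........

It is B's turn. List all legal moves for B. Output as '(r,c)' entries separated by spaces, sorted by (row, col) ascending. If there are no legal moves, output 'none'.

(0,2): flips 2 -> legal
(0,3): flips 1 -> legal
(0,4): no bracket -> illegal
(1,4): flips 2 -> legal
(1,5): no bracket -> illegal
(2,2): no bracket -> illegal
(2,5): flips 1 -> legal
(3,1): no bracket -> illegal
(3,2): flips 1 -> legal
(4,1): flips 1 -> legal
(4,5): flips 1 -> legal
(5,1): no bracket -> illegal
(5,3): flips 1 -> legal
(5,4): flips 1 -> legal
(5,5): no bracket -> illegal
(6,1): flips 1 -> legal
(6,3): no bracket -> illegal
(7,1): no bracket -> illegal
(7,2): no bracket -> illegal
(7,3): no bracket -> illegal

Answer: (0,2) (0,3) (1,4) (2,5) (3,2) (4,1) (4,5) (5,3) (5,4) (6,1)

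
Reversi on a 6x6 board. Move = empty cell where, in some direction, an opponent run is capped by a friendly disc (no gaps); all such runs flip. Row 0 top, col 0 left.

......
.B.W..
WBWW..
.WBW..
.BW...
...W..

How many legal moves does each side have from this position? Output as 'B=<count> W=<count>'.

-- B to move --
(0,2): no bracket -> illegal
(0,3): no bracket -> illegal
(0,4): no bracket -> illegal
(1,0): no bracket -> illegal
(1,2): flips 1 -> legal
(1,4): flips 1 -> legal
(2,4): flips 2 -> legal
(3,0): flips 1 -> legal
(3,4): flips 1 -> legal
(4,0): no bracket -> illegal
(4,3): flips 1 -> legal
(4,4): flips 2 -> legal
(5,1): no bracket -> illegal
(5,2): flips 1 -> legal
(5,4): no bracket -> illegal
B mobility = 8
-- W to move --
(0,0): flips 1 -> legal
(0,1): flips 2 -> legal
(0,2): flips 1 -> legal
(1,0): no bracket -> illegal
(1,2): no bracket -> illegal
(3,0): no bracket -> illegal
(4,0): flips 1 -> legal
(4,3): no bracket -> illegal
(5,0): flips 2 -> legal
(5,1): flips 1 -> legal
(5,2): no bracket -> illegal
W mobility = 6

Answer: B=8 W=6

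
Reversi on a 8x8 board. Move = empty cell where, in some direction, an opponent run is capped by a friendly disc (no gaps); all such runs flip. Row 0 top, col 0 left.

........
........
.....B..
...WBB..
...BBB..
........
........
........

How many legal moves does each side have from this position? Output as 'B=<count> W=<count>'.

Answer: B=3 W=3

Derivation:
-- B to move --
(2,2): flips 1 -> legal
(2,3): flips 1 -> legal
(2,4): no bracket -> illegal
(3,2): flips 1 -> legal
(4,2): no bracket -> illegal
B mobility = 3
-- W to move --
(1,4): no bracket -> illegal
(1,5): no bracket -> illegal
(1,6): no bracket -> illegal
(2,3): no bracket -> illegal
(2,4): no bracket -> illegal
(2,6): no bracket -> illegal
(3,2): no bracket -> illegal
(3,6): flips 2 -> legal
(4,2): no bracket -> illegal
(4,6): no bracket -> illegal
(5,2): no bracket -> illegal
(5,3): flips 1 -> legal
(5,4): no bracket -> illegal
(5,5): flips 1 -> legal
(5,6): no bracket -> illegal
W mobility = 3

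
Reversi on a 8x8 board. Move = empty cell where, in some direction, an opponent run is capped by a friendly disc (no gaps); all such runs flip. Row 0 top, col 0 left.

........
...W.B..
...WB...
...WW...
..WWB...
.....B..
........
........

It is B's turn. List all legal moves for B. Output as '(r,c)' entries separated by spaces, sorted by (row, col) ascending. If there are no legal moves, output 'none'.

(0,2): flips 1 -> legal
(0,3): no bracket -> illegal
(0,4): no bracket -> illegal
(1,2): no bracket -> illegal
(1,4): no bracket -> illegal
(2,2): flips 2 -> legal
(2,5): no bracket -> illegal
(3,1): no bracket -> illegal
(3,2): no bracket -> illegal
(3,5): no bracket -> illegal
(4,1): flips 2 -> legal
(4,5): no bracket -> illegal
(5,1): flips 2 -> legal
(5,2): no bracket -> illegal
(5,3): no bracket -> illegal
(5,4): no bracket -> illegal

Answer: (0,2) (2,2) (4,1) (5,1)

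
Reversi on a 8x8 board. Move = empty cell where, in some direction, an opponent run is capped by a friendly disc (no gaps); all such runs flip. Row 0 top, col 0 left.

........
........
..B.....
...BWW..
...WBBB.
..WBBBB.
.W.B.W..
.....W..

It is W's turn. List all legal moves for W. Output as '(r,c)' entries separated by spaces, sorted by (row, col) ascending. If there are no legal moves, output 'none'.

(1,1): no bracket -> illegal
(1,2): no bracket -> illegal
(1,3): no bracket -> illegal
(2,1): no bracket -> illegal
(2,3): flips 1 -> legal
(2,4): no bracket -> illegal
(3,1): no bracket -> illegal
(3,2): flips 1 -> legal
(3,6): no bracket -> illegal
(3,7): no bracket -> illegal
(4,2): no bracket -> illegal
(4,7): flips 4 -> legal
(5,7): flips 5 -> legal
(6,2): flips 2 -> legal
(6,4): flips 2 -> legal
(6,6): no bracket -> illegal
(6,7): flips 2 -> legal
(7,2): no bracket -> illegal
(7,3): flips 2 -> legal
(7,4): flips 1 -> legal

Answer: (2,3) (3,2) (4,7) (5,7) (6,2) (6,4) (6,7) (7,3) (7,4)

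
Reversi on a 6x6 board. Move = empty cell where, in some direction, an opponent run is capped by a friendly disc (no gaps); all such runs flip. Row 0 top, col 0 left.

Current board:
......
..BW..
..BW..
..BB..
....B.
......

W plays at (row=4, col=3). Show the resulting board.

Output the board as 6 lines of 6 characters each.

Answer: ......
..BW..
..BW..
..BW..
...WB.
......

Derivation:
Place W at (4,3); scan 8 dirs for brackets.
Dir NW: opp run (3,2), next='.' -> no flip
Dir N: opp run (3,3) capped by W -> flip
Dir NE: first cell '.' (not opp) -> no flip
Dir W: first cell '.' (not opp) -> no flip
Dir E: opp run (4,4), next='.' -> no flip
Dir SW: first cell '.' (not opp) -> no flip
Dir S: first cell '.' (not opp) -> no flip
Dir SE: first cell '.' (not opp) -> no flip
All flips: (3,3)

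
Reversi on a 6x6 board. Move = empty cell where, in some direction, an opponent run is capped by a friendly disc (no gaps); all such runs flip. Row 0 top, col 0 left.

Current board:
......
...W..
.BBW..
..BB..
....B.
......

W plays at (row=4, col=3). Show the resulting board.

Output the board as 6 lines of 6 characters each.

Place W at (4,3); scan 8 dirs for brackets.
Dir NW: opp run (3,2) (2,1), next='.' -> no flip
Dir N: opp run (3,3) capped by W -> flip
Dir NE: first cell '.' (not opp) -> no flip
Dir W: first cell '.' (not opp) -> no flip
Dir E: opp run (4,4), next='.' -> no flip
Dir SW: first cell '.' (not opp) -> no flip
Dir S: first cell '.' (not opp) -> no flip
Dir SE: first cell '.' (not opp) -> no flip
All flips: (3,3)

Answer: ......
...W..
.BBW..
..BW..
...WB.
......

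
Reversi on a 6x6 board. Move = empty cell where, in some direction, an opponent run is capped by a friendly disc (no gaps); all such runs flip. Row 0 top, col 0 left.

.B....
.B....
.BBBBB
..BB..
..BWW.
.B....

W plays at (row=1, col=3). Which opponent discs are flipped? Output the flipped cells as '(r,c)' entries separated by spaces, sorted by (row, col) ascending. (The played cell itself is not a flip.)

Answer: (2,3) (3,3)

Derivation:
Dir NW: first cell '.' (not opp) -> no flip
Dir N: first cell '.' (not opp) -> no flip
Dir NE: first cell '.' (not opp) -> no flip
Dir W: first cell '.' (not opp) -> no flip
Dir E: first cell '.' (not opp) -> no flip
Dir SW: opp run (2,2), next='.' -> no flip
Dir S: opp run (2,3) (3,3) capped by W -> flip
Dir SE: opp run (2,4), next='.' -> no flip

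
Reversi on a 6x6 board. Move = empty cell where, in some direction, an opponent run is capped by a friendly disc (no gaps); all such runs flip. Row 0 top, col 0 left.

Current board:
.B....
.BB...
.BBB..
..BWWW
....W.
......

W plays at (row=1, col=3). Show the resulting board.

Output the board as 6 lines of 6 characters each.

Answer: .B....
.BBW..
.BBW..
..BWWW
....W.
......

Derivation:
Place W at (1,3); scan 8 dirs for brackets.
Dir NW: first cell '.' (not opp) -> no flip
Dir N: first cell '.' (not opp) -> no flip
Dir NE: first cell '.' (not opp) -> no flip
Dir W: opp run (1,2) (1,1), next='.' -> no flip
Dir E: first cell '.' (not opp) -> no flip
Dir SW: opp run (2,2), next='.' -> no flip
Dir S: opp run (2,3) capped by W -> flip
Dir SE: first cell '.' (not opp) -> no flip
All flips: (2,3)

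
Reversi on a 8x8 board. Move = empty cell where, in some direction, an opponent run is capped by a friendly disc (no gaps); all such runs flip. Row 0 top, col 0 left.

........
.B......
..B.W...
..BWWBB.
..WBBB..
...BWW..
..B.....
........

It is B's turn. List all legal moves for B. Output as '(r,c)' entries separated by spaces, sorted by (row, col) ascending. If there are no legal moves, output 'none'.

(1,3): flips 1 -> legal
(1,4): flips 2 -> legal
(1,5): no bracket -> illegal
(2,3): flips 2 -> legal
(2,5): flips 1 -> legal
(3,1): flips 1 -> legal
(4,1): flips 1 -> legal
(4,6): no bracket -> illegal
(5,1): no bracket -> illegal
(5,2): flips 1 -> legal
(5,6): flips 2 -> legal
(6,3): flips 1 -> legal
(6,4): flips 1 -> legal
(6,5): flips 2 -> legal
(6,6): flips 1 -> legal

Answer: (1,3) (1,4) (2,3) (2,5) (3,1) (4,1) (5,2) (5,6) (6,3) (6,4) (6,5) (6,6)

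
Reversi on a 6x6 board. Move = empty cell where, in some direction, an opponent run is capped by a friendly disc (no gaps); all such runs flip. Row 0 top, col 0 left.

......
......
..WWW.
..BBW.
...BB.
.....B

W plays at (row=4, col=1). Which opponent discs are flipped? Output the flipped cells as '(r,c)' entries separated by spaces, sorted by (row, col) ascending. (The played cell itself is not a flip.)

Answer: (3,2)

Derivation:
Dir NW: first cell '.' (not opp) -> no flip
Dir N: first cell '.' (not opp) -> no flip
Dir NE: opp run (3,2) capped by W -> flip
Dir W: first cell '.' (not opp) -> no flip
Dir E: first cell '.' (not opp) -> no flip
Dir SW: first cell '.' (not opp) -> no flip
Dir S: first cell '.' (not opp) -> no flip
Dir SE: first cell '.' (not opp) -> no flip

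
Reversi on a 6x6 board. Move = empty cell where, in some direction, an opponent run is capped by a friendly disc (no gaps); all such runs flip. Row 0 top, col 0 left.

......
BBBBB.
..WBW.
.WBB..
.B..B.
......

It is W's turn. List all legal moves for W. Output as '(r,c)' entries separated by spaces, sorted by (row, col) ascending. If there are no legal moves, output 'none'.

Answer: (0,0) (0,2) (0,4) (3,4) (4,2) (5,1) (5,5)

Derivation:
(0,0): flips 1 -> legal
(0,1): no bracket -> illegal
(0,2): flips 2 -> legal
(0,3): no bracket -> illegal
(0,4): flips 2 -> legal
(0,5): no bracket -> illegal
(1,5): no bracket -> illegal
(2,0): no bracket -> illegal
(2,1): no bracket -> illegal
(2,5): no bracket -> illegal
(3,0): no bracket -> illegal
(3,4): flips 2 -> legal
(3,5): no bracket -> illegal
(4,0): no bracket -> illegal
(4,2): flips 2 -> legal
(4,3): no bracket -> illegal
(4,5): no bracket -> illegal
(5,0): no bracket -> illegal
(5,1): flips 1 -> legal
(5,2): no bracket -> illegal
(5,3): no bracket -> illegal
(5,4): no bracket -> illegal
(5,5): flips 2 -> legal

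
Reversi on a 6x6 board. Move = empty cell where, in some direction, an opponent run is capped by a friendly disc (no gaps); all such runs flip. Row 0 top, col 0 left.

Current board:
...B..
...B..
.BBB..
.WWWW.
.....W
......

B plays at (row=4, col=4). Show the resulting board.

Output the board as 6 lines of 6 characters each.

Place B at (4,4); scan 8 dirs for brackets.
Dir NW: opp run (3,3) capped by B -> flip
Dir N: opp run (3,4), next='.' -> no flip
Dir NE: first cell '.' (not opp) -> no flip
Dir W: first cell '.' (not opp) -> no flip
Dir E: opp run (4,5), next=edge -> no flip
Dir SW: first cell '.' (not opp) -> no flip
Dir S: first cell '.' (not opp) -> no flip
Dir SE: first cell '.' (not opp) -> no flip
All flips: (3,3)

Answer: ...B..
...B..
.BBB..
.WWBW.
....BW
......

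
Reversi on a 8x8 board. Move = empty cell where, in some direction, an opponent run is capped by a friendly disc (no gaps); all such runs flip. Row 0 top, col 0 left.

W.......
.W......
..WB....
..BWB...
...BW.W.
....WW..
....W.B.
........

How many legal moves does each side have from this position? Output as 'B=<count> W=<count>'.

-- B to move --
(0,1): no bracket -> illegal
(0,2): no bracket -> illegal
(1,0): no bracket -> illegal
(1,2): flips 1 -> legal
(1,3): no bracket -> illegal
(2,0): no bracket -> illegal
(2,1): flips 1 -> legal
(2,4): no bracket -> illegal
(3,1): no bracket -> illegal
(3,5): no bracket -> illegal
(3,6): no bracket -> illegal
(3,7): no bracket -> illegal
(4,2): no bracket -> illegal
(4,5): flips 1 -> legal
(4,7): no bracket -> illegal
(5,3): no bracket -> illegal
(5,6): no bracket -> illegal
(5,7): no bracket -> illegal
(6,3): no bracket -> illegal
(6,5): flips 1 -> legal
(7,3): no bracket -> illegal
(7,4): flips 3 -> legal
(7,5): no bracket -> illegal
B mobility = 5
-- W to move --
(1,2): no bracket -> illegal
(1,3): flips 1 -> legal
(1,4): no bracket -> illegal
(2,1): flips 2 -> legal
(2,4): flips 2 -> legal
(2,5): no bracket -> illegal
(3,1): flips 1 -> legal
(3,5): flips 1 -> legal
(4,1): no bracket -> illegal
(4,2): flips 2 -> legal
(4,5): no bracket -> illegal
(5,2): no bracket -> illegal
(5,3): flips 1 -> legal
(5,6): no bracket -> illegal
(5,7): no bracket -> illegal
(6,5): no bracket -> illegal
(6,7): no bracket -> illegal
(7,5): no bracket -> illegal
(7,6): no bracket -> illegal
(7,7): flips 1 -> legal
W mobility = 8

Answer: B=5 W=8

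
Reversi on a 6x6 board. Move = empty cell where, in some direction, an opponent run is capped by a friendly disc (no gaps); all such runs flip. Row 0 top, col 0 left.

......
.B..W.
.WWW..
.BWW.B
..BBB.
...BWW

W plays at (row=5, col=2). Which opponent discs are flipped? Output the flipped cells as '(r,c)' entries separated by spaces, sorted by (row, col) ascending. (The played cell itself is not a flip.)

Answer: (4,2) (5,3)

Derivation:
Dir NW: first cell '.' (not opp) -> no flip
Dir N: opp run (4,2) capped by W -> flip
Dir NE: opp run (4,3), next='.' -> no flip
Dir W: first cell '.' (not opp) -> no flip
Dir E: opp run (5,3) capped by W -> flip
Dir SW: edge -> no flip
Dir S: edge -> no flip
Dir SE: edge -> no flip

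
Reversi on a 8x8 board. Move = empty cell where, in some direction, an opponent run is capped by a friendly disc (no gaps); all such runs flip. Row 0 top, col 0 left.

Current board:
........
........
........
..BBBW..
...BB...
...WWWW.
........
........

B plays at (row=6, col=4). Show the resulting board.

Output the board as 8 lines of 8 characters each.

Place B at (6,4); scan 8 dirs for brackets.
Dir NW: opp run (5,3), next='.' -> no flip
Dir N: opp run (5,4) capped by B -> flip
Dir NE: opp run (5,5), next='.' -> no flip
Dir W: first cell '.' (not opp) -> no flip
Dir E: first cell '.' (not opp) -> no flip
Dir SW: first cell '.' (not opp) -> no flip
Dir S: first cell '.' (not opp) -> no flip
Dir SE: first cell '.' (not opp) -> no flip
All flips: (5,4)

Answer: ........
........
........
..BBBW..
...BB...
...WBWW.
....B...
........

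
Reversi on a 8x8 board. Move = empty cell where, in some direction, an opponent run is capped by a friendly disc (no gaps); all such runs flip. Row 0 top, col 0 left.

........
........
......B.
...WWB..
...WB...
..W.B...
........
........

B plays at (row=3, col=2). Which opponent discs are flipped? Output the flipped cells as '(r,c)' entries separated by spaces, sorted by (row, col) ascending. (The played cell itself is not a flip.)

Dir NW: first cell '.' (not opp) -> no flip
Dir N: first cell '.' (not opp) -> no flip
Dir NE: first cell '.' (not opp) -> no flip
Dir W: first cell '.' (not opp) -> no flip
Dir E: opp run (3,3) (3,4) capped by B -> flip
Dir SW: first cell '.' (not opp) -> no flip
Dir S: first cell '.' (not opp) -> no flip
Dir SE: opp run (4,3) capped by B -> flip

Answer: (3,3) (3,4) (4,3)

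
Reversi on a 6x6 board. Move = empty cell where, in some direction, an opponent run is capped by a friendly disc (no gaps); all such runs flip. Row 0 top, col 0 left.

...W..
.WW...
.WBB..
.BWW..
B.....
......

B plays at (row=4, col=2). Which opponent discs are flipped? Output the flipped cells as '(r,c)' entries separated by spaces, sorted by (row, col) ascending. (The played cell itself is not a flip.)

Answer: (3,2)

Derivation:
Dir NW: first cell 'B' (not opp) -> no flip
Dir N: opp run (3,2) capped by B -> flip
Dir NE: opp run (3,3), next='.' -> no flip
Dir W: first cell '.' (not opp) -> no flip
Dir E: first cell '.' (not opp) -> no flip
Dir SW: first cell '.' (not opp) -> no flip
Dir S: first cell '.' (not opp) -> no flip
Dir SE: first cell '.' (not opp) -> no flip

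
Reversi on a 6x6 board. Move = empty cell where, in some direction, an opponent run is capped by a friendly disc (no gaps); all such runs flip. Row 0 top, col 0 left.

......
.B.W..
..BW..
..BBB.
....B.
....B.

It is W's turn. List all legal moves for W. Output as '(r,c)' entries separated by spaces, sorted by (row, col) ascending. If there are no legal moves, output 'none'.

(0,0): no bracket -> illegal
(0,1): no bracket -> illegal
(0,2): no bracket -> illegal
(1,0): no bracket -> illegal
(1,2): no bracket -> illegal
(2,0): no bracket -> illegal
(2,1): flips 1 -> legal
(2,4): no bracket -> illegal
(2,5): no bracket -> illegal
(3,1): flips 1 -> legal
(3,5): no bracket -> illegal
(4,1): flips 1 -> legal
(4,2): no bracket -> illegal
(4,3): flips 1 -> legal
(4,5): flips 1 -> legal
(5,3): no bracket -> illegal
(5,5): no bracket -> illegal

Answer: (2,1) (3,1) (4,1) (4,3) (4,5)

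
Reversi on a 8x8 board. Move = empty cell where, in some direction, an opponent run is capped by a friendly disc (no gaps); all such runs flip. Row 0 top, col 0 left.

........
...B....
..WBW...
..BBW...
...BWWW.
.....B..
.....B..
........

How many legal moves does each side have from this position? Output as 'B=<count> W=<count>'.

-- B to move --
(1,1): flips 1 -> legal
(1,2): flips 1 -> legal
(1,4): no bracket -> illegal
(1,5): flips 1 -> legal
(2,1): flips 1 -> legal
(2,5): flips 2 -> legal
(3,1): flips 1 -> legal
(3,5): flips 3 -> legal
(3,6): no bracket -> illegal
(3,7): flips 1 -> legal
(4,7): flips 3 -> legal
(5,3): no bracket -> illegal
(5,4): no bracket -> illegal
(5,6): flips 2 -> legal
(5,7): no bracket -> illegal
B mobility = 10
-- W to move --
(0,2): flips 1 -> legal
(0,3): no bracket -> illegal
(0,4): flips 1 -> legal
(1,2): flips 1 -> legal
(1,4): no bracket -> illegal
(2,1): no bracket -> illegal
(3,1): flips 2 -> legal
(4,1): no bracket -> illegal
(4,2): flips 3 -> legal
(5,2): flips 1 -> legal
(5,3): no bracket -> illegal
(5,4): no bracket -> illegal
(5,6): no bracket -> illegal
(6,4): flips 1 -> legal
(6,6): flips 1 -> legal
(7,4): no bracket -> illegal
(7,5): flips 2 -> legal
(7,6): no bracket -> illegal
W mobility = 9

Answer: B=10 W=9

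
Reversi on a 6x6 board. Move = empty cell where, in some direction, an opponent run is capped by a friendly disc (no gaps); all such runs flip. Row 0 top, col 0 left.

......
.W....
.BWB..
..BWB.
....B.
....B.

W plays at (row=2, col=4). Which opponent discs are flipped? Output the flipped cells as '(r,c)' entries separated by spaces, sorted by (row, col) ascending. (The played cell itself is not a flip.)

Dir NW: first cell '.' (not opp) -> no flip
Dir N: first cell '.' (not opp) -> no flip
Dir NE: first cell '.' (not opp) -> no flip
Dir W: opp run (2,3) capped by W -> flip
Dir E: first cell '.' (not opp) -> no flip
Dir SW: first cell 'W' (not opp) -> no flip
Dir S: opp run (3,4) (4,4) (5,4), next=edge -> no flip
Dir SE: first cell '.' (not opp) -> no flip

Answer: (2,3)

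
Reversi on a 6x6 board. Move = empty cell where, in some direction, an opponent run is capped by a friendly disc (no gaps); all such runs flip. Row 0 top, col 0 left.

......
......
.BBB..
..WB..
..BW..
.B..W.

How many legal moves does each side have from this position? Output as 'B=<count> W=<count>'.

Answer: B=4 W=7

Derivation:
-- B to move --
(3,1): flips 1 -> legal
(3,4): no bracket -> illegal
(4,1): flips 1 -> legal
(4,4): flips 1 -> legal
(4,5): no bracket -> illegal
(5,2): no bracket -> illegal
(5,3): flips 1 -> legal
(5,5): no bracket -> illegal
B mobility = 4
-- W to move --
(1,0): flips 1 -> legal
(1,1): no bracket -> illegal
(1,2): flips 1 -> legal
(1,3): flips 2 -> legal
(1,4): flips 1 -> legal
(2,0): no bracket -> illegal
(2,4): no bracket -> illegal
(3,0): no bracket -> illegal
(3,1): no bracket -> illegal
(3,4): flips 1 -> legal
(4,0): no bracket -> illegal
(4,1): flips 1 -> legal
(4,4): no bracket -> illegal
(5,0): no bracket -> illegal
(5,2): flips 1 -> legal
(5,3): no bracket -> illegal
W mobility = 7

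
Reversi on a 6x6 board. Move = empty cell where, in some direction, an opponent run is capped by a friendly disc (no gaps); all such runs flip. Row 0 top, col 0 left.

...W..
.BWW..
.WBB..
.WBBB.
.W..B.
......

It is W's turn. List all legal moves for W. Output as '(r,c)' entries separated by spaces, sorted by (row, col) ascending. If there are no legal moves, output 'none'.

Answer: (0,1) (1,0) (1,4) (2,4) (3,5) (4,2) (4,3) (4,5)

Derivation:
(0,0): no bracket -> illegal
(0,1): flips 1 -> legal
(0,2): no bracket -> illegal
(1,0): flips 1 -> legal
(1,4): flips 2 -> legal
(2,0): no bracket -> illegal
(2,4): flips 2 -> legal
(2,5): no bracket -> illegal
(3,5): flips 3 -> legal
(4,2): flips 2 -> legal
(4,3): flips 3 -> legal
(4,5): flips 2 -> legal
(5,3): no bracket -> illegal
(5,4): no bracket -> illegal
(5,5): no bracket -> illegal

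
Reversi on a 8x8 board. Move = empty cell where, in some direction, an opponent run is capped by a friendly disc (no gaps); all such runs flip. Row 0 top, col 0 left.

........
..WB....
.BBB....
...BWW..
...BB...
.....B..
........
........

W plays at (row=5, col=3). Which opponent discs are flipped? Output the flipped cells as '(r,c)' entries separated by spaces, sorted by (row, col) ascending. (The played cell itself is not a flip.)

Answer: (4,4)

Derivation:
Dir NW: first cell '.' (not opp) -> no flip
Dir N: opp run (4,3) (3,3) (2,3) (1,3), next='.' -> no flip
Dir NE: opp run (4,4) capped by W -> flip
Dir W: first cell '.' (not opp) -> no flip
Dir E: first cell '.' (not opp) -> no flip
Dir SW: first cell '.' (not opp) -> no flip
Dir S: first cell '.' (not opp) -> no flip
Dir SE: first cell '.' (not opp) -> no flip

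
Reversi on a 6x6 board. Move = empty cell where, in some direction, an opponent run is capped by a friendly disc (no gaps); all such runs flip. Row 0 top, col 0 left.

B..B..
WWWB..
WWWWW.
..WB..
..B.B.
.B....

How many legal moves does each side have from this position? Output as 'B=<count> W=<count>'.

-- B to move --
(0,1): no bracket -> illegal
(0,2): flips 3 -> legal
(1,4): no bracket -> illegal
(1,5): flips 1 -> legal
(2,5): no bracket -> illegal
(3,0): flips 4 -> legal
(3,1): flips 2 -> legal
(3,4): no bracket -> illegal
(3,5): flips 1 -> legal
(4,1): no bracket -> illegal
(4,3): no bracket -> illegal
B mobility = 5
-- W to move --
(0,1): no bracket -> illegal
(0,2): flips 1 -> legal
(0,4): flips 1 -> legal
(1,4): flips 1 -> legal
(3,1): no bracket -> illegal
(3,4): flips 1 -> legal
(3,5): no bracket -> illegal
(4,0): no bracket -> illegal
(4,1): no bracket -> illegal
(4,3): flips 1 -> legal
(4,5): no bracket -> illegal
(5,0): no bracket -> illegal
(5,2): flips 1 -> legal
(5,3): no bracket -> illegal
(5,4): no bracket -> illegal
(5,5): flips 2 -> legal
W mobility = 7

Answer: B=5 W=7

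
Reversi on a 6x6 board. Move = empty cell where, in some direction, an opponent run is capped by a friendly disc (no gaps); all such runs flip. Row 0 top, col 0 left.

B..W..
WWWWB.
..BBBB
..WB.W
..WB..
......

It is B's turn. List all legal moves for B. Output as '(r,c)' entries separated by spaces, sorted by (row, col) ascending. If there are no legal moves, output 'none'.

(0,1): flips 1 -> legal
(0,2): flips 2 -> legal
(0,4): flips 1 -> legal
(2,0): flips 1 -> legal
(2,1): flips 1 -> legal
(3,1): flips 1 -> legal
(3,4): no bracket -> illegal
(4,1): flips 2 -> legal
(4,4): no bracket -> illegal
(4,5): flips 1 -> legal
(5,1): flips 1 -> legal
(5,2): flips 2 -> legal
(5,3): no bracket -> illegal

Answer: (0,1) (0,2) (0,4) (2,0) (2,1) (3,1) (4,1) (4,5) (5,1) (5,2)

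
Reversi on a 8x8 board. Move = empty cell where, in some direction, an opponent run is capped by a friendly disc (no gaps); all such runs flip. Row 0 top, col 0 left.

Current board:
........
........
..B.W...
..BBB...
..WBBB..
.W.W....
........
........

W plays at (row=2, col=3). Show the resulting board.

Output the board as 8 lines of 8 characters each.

Place W at (2,3); scan 8 dirs for brackets.
Dir NW: first cell '.' (not opp) -> no flip
Dir N: first cell '.' (not opp) -> no flip
Dir NE: first cell '.' (not opp) -> no flip
Dir W: opp run (2,2), next='.' -> no flip
Dir E: first cell 'W' (not opp) -> no flip
Dir SW: opp run (3,2), next='.' -> no flip
Dir S: opp run (3,3) (4,3) capped by W -> flip
Dir SE: opp run (3,4) (4,5), next='.' -> no flip
All flips: (3,3) (4,3)

Answer: ........
........
..BWW...
..BWB...
..WWBB..
.W.W....
........
........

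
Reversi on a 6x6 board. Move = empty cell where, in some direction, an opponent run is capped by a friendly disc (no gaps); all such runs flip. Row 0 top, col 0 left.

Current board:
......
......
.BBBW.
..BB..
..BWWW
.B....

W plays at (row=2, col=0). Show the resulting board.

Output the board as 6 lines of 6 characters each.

Answer: ......
......
WWWWW.
..BB..
..BWWW
.B....

Derivation:
Place W at (2,0); scan 8 dirs for brackets.
Dir NW: edge -> no flip
Dir N: first cell '.' (not opp) -> no flip
Dir NE: first cell '.' (not opp) -> no flip
Dir W: edge -> no flip
Dir E: opp run (2,1) (2,2) (2,3) capped by W -> flip
Dir SW: edge -> no flip
Dir S: first cell '.' (not opp) -> no flip
Dir SE: first cell '.' (not opp) -> no flip
All flips: (2,1) (2,2) (2,3)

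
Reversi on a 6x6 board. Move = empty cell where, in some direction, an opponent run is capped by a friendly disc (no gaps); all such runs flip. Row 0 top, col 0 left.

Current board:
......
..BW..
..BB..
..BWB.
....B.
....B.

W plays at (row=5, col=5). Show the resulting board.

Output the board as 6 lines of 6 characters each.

Answer: ......
..BW..
..BB..
..BWB.
....W.
....BW

Derivation:
Place W at (5,5); scan 8 dirs for brackets.
Dir NW: opp run (4,4) capped by W -> flip
Dir N: first cell '.' (not opp) -> no flip
Dir NE: edge -> no flip
Dir W: opp run (5,4), next='.' -> no flip
Dir E: edge -> no flip
Dir SW: edge -> no flip
Dir S: edge -> no flip
Dir SE: edge -> no flip
All flips: (4,4)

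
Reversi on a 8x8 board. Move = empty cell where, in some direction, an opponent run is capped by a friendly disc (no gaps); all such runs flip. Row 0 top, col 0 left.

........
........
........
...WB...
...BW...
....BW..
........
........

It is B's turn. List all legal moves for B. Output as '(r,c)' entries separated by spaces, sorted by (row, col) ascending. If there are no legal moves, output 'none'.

Answer: (2,3) (3,2) (4,5) (5,6)

Derivation:
(2,2): no bracket -> illegal
(2,3): flips 1 -> legal
(2,4): no bracket -> illegal
(3,2): flips 1 -> legal
(3,5): no bracket -> illegal
(4,2): no bracket -> illegal
(4,5): flips 1 -> legal
(4,6): no bracket -> illegal
(5,3): no bracket -> illegal
(5,6): flips 1 -> legal
(6,4): no bracket -> illegal
(6,5): no bracket -> illegal
(6,6): no bracket -> illegal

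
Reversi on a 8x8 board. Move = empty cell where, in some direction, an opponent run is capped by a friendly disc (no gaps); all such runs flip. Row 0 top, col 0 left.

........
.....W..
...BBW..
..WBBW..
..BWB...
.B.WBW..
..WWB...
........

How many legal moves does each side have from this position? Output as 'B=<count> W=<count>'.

Answer: B=16 W=12

Derivation:
-- B to move --
(0,4): no bracket -> illegal
(0,5): no bracket -> illegal
(0,6): flips 1 -> legal
(1,4): no bracket -> illegal
(1,6): flips 1 -> legal
(2,1): flips 2 -> legal
(2,2): flips 1 -> legal
(2,6): flips 2 -> legal
(3,1): flips 1 -> legal
(3,6): flips 1 -> legal
(4,1): flips 1 -> legal
(4,5): no bracket -> illegal
(4,6): flips 2 -> legal
(5,2): flips 2 -> legal
(5,6): flips 1 -> legal
(6,1): flips 2 -> legal
(6,5): no bracket -> illegal
(6,6): flips 1 -> legal
(7,1): flips 2 -> legal
(7,2): flips 1 -> legal
(7,3): flips 4 -> legal
(7,4): no bracket -> illegal
B mobility = 16
-- W to move --
(1,2): no bracket -> illegal
(1,3): flips 3 -> legal
(1,4): flips 1 -> legal
(2,2): flips 4 -> legal
(3,1): flips 1 -> legal
(4,0): flips 1 -> legal
(4,1): flips 1 -> legal
(4,5): flips 2 -> legal
(5,0): no bracket -> illegal
(5,2): flips 1 -> legal
(6,0): flips 4 -> legal
(6,1): no bracket -> illegal
(6,5): flips 2 -> legal
(7,3): flips 1 -> legal
(7,4): no bracket -> illegal
(7,5): flips 1 -> legal
W mobility = 12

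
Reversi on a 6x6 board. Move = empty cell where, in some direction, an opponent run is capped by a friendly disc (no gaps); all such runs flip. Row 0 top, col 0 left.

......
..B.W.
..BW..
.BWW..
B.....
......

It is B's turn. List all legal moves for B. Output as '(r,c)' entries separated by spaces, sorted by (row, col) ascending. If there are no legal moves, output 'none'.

(0,3): no bracket -> illegal
(0,4): no bracket -> illegal
(0,5): no bracket -> illegal
(1,3): no bracket -> illegal
(1,5): no bracket -> illegal
(2,1): no bracket -> illegal
(2,4): flips 1 -> legal
(2,5): no bracket -> illegal
(3,4): flips 3 -> legal
(4,1): no bracket -> illegal
(4,2): flips 1 -> legal
(4,3): no bracket -> illegal
(4,4): flips 1 -> legal

Answer: (2,4) (3,4) (4,2) (4,4)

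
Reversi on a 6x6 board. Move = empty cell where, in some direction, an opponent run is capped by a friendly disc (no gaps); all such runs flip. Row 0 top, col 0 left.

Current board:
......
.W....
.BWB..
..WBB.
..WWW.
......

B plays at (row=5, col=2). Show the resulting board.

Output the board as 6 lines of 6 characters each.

Place B at (5,2); scan 8 dirs for brackets.
Dir NW: first cell '.' (not opp) -> no flip
Dir N: opp run (4,2) (3,2) (2,2), next='.' -> no flip
Dir NE: opp run (4,3) capped by B -> flip
Dir W: first cell '.' (not opp) -> no flip
Dir E: first cell '.' (not opp) -> no flip
Dir SW: edge -> no flip
Dir S: edge -> no flip
Dir SE: edge -> no flip
All flips: (4,3)

Answer: ......
.W....
.BWB..
..WBB.
..WBW.
..B...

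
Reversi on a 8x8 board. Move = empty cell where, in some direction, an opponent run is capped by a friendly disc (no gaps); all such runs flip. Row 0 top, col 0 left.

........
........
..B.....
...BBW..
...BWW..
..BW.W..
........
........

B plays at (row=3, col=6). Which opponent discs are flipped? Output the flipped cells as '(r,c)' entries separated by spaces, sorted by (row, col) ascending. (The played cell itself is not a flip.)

Dir NW: first cell '.' (not opp) -> no flip
Dir N: first cell '.' (not opp) -> no flip
Dir NE: first cell '.' (not opp) -> no flip
Dir W: opp run (3,5) capped by B -> flip
Dir E: first cell '.' (not opp) -> no flip
Dir SW: opp run (4,5), next='.' -> no flip
Dir S: first cell '.' (not opp) -> no flip
Dir SE: first cell '.' (not opp) -> no flip

Answer: (3,5)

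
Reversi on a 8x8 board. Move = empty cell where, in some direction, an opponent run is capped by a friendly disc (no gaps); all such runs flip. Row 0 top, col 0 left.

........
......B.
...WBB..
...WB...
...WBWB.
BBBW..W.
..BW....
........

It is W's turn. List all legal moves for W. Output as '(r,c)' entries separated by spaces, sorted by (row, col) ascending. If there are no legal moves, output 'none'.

(0,5): no bracket -> illegal
(0,6): no bracket -> illegal
(0,7): flips 3 -> legal
(1,3): no bracket -> illegal
(1,4): no bracket -> illegal
(1,5): flips 1 -> legal
(1,7): no bracket -> illegal
(2,6): flips 2 -> legal
(2,7): no bracket -> illegal
(3,5): flips 2 -> legal
(3,6): flips 1 -> legal
(3,7): no bracket -> illegal
(4,0): no bracket -> illegal
(4,1): flips 1 -> legal
(4,2): no bracket -> illegal
(4,7): flips 1 -> legal
(5,4): no bracket -> illegal
(5,5): flips 1 -> legal
(5,7): no bracket -> illegal
(6,0): no bracket -> illegal
(6,1): flips 2 -> legal
(7,1): flips 1 -> legal
(7,2): no bracket -> illegal
(7,3): no bracket -> illegal

Answer: (0,7) (1,5) (2,6) (3,5) (3,6) (4,1) (4,7) (5,5) (6,1) (7,1)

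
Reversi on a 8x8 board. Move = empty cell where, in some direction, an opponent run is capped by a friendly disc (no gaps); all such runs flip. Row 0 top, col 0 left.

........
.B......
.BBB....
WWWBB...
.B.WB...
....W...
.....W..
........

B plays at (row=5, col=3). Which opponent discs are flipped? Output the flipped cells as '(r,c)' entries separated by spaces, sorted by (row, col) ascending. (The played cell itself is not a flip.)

Dir NW: first cell '.' (not opp) -> no flip
Dir N: opp run (4,3) capped by B -> flip
Dir NE: first cell 'B' (not opp) -> no flip
Dir W: first cell '.' (not opp) -> no flip
Dir E: opp run (5,4), next='.' -> no flip
Dir SW: first cell '.' (not opp) -> no flip
Dir S: first cell '.' (not opp) -> no flip
Dir SE: first cell '.' (not opp) -> no flip

Answer: (4,3)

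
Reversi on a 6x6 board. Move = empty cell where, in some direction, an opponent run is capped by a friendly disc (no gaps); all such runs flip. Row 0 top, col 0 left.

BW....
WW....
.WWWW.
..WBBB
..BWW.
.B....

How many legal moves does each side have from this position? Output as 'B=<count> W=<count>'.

-- B to move --
(0,2): flips 1 -> legal
(1,2): flips 3 -> legal
(1,3): flips 2 -> legal
(1,4): flips 1 -> legal
(1,5): flips 1 -> legal
(2,0): flips 1 -> legal
(2,5): no bracket -> illegal
(3,0): no bracket -> illegal
(3,1): flips 1 -> legal
(4,1): no bracket -> illegal
(4,5): flips 2 -> legal
(5,2): flips 1 -> legal
(5,3): flips 2 -> legal
(5,4): flips 1 -> legal
(5,5): flips 1 -> legal
B mobility = 12
-- W to move --
(2,5): flips 1 -> legal
(3,1): no bracket -> illegal
(4,0): no bracket -> illegal
(4,1): flips 1 -> legal
(4,5): flips 1 -> legal
(5,0): no bracket -> illegal
(5,2): flips 1 -> legal
(5,3): no bracket -> illegal
W mobility = 4

Answer: B=12 W=4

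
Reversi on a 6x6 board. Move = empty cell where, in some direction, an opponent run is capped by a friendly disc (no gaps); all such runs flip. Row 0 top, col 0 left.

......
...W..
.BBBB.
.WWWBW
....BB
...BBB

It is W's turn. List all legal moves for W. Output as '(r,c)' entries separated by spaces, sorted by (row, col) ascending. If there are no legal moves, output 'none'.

Answer: (1,0) (1,1) (1,2) (1,4) (1,5)

Derivation:
(1,0): flips 1 -> legal
(1,1): flips 2 -> legal
(1,2): flips 1 -> legal
(1,4): flips 1 -> legal
(1,5): flips 1 -> legal
(2,0): no bracket -> illegal
(2,5): no bracket -> illegal
(3,0): no bracket -> illegal
(4,2): no bracket -> illegal
(4,3): no bracket -> illegal
(5,2): no bracket -> illegal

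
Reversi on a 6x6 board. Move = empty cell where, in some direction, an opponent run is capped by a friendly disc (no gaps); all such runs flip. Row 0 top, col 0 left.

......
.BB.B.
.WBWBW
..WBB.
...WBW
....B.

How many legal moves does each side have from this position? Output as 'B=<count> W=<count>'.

-- B to move --
(1,0): flips 3 -> legal
(1,3): flips 1 -> legal
(1,5): no bracket -> illegal
(2,0): flips 1 -> legal
(3,0): flips 1 -> legal
(3,1): flips 2 -> legal
(3,5): no bracket -> illegal
(4,1): flips 2 -> legal
(4,2): flips 2 -> legal
(5,2): flips 1 -> legal
(5,3): flips 1 -> legal
(5,5): no bracket -> illegal
B mobility = 9
-- W to move --
(0,0): no bracket -> illegal
(0,1): flips 2 -> legal
(0,2): flips 2 -> legal
(0,3): flips 2 -> legal
(0,4): no bracket -> illegal
(0,5): flips 1 -> legal
(1,0): no bracket -> illegal
(1,3): no bracket -> illegal
(1,5): no bracket -> illegal
(2,0): no bracket -> illegal
(3,1): no bracket -> illegal
(3,5): flips 2 -> legal
(4,2): no bracket -> illegal
(5,3): no bracket -> illegal
(5,5): no bracket -> illegal
W mobility = 5

Answer: B=9 W=5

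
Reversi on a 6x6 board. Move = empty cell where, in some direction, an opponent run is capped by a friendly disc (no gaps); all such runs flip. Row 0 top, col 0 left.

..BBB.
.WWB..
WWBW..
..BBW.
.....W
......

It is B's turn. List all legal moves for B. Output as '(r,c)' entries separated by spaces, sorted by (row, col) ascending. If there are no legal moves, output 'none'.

Answer: (0,0) (1,0) (1,4) (2,4) (3,0) (3,5)

Derivation:
(0,0): flips 1 -> legal
(0,1): no bracket -> illegal
(1,0): flips 3 -> legal
(1,4): flips 1 -> legal
(2,4): flips 1 -> legal
(2,5): no bracket -> illegal
(3,0): flips 2 -> legal
(3,1): no bracket -> illegal
(3,5): flips 1 -> legal
(4,3): no bracket -> illegal
(4,4): no bracket -> illegal
(5,4): no bracket -> illegal
(5,5): no bracket -> illegal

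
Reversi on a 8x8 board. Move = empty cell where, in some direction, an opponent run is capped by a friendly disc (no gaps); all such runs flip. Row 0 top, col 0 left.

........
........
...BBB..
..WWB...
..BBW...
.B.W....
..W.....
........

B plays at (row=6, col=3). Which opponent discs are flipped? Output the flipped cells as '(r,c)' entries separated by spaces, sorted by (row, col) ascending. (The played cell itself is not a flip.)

Answer: (5,3)

Derivation:
Dir NW: first cell '.' (not opp) -> no flip
Dir N: opp run (5,3) capped by B -> flip
Dir NE: first cell '.' (not opp) -> no flip
Dir W: opp run (6,2), next='.' -> no flip
Dir E: first cell '.' (not opp) -> no flip
Dir SW: first cell '.' (not opp) -> no flip
Dir S: first cell '.' (not opp) -> no flip
Dir SE: first cell '.' (not opp) -> no flip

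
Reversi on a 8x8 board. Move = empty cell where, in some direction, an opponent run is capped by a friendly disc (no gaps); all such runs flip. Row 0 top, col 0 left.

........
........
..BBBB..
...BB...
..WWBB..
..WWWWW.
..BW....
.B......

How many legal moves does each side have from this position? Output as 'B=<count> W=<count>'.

Answer: B=10 W=11

Derivation:
-- B to move --
(3,1): no bracket -> illegal
(3,2): flips 2 -> legal
(4,1): flips 2 -> legal
(4,6): no bracket -> illegal
(4,7): no bracket -> illegal
(5,1): flips 1 -> legal
(5,7): no bracket -> illegal
(6,1): flips 2 -> legal
(6,4): flips 2 -> legal
(6,5): flips 1 -> legal
(6,6): flips 1 -> legal
(6,7): flips 1 -> legal
(7,2): flips 2 -> legal
(7,3): flips 3 -> legal
(7,4): no bracket -> illegal
B mobility = 10
-- W to move --
(1,1): flips 3 -> legal
(1,2): flips 3 -> legal
(1,3): flips 2 -> legal
(1,4): flips 3 -> legal
(1,5): flips 2 -> legal
(1,6): flips 2 -> legal
(2,1): no bracket -> illegal
(2,6): no bracket -> illegal
(3,1): no bracket -> illegal
(3,2): no bracket -> illegal
(3,5): flips 2 -> legal
(3,6): flips 1 -> legal
(4,6): flips 2 -> legal
(5,1): no bracket -> illegal
(6,0): no bracket -> illegal
(6,1): flips 1 -> legal
(7,0): no bracket -> illegal
(7,2): flips 1 -> legal
(7,3): no bracket -> illegal
W mobility = 11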